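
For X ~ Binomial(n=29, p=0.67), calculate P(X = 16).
0.061591

We have X ~ Binomial(n=29, p=0.67).

For a Binomial distribution, the PMF gives us the probability of each outcome.

Using the PMF formula:
P(X = 16) = 0.061591

Rounded to 4 decimal places: 0.0616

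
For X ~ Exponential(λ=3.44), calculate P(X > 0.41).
0.244046

We have X ~ Exponential(λ=3.44).

P(X > 0.41) = 1 - P(X ≤ 0.41)
                = 1 - F(0.41)
                = 1 - 0.755954
                = 0.244046

So there's approximately a 24.4% chance that X exceeds 0.41.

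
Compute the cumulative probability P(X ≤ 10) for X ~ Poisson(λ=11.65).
0.384959

We have X ~ Poisson(λ=11.65).

The CDF gives us P(X ≤ k).

Using the CDF:
P(X ≤ 10) = 0.384959

This means there's approximately a 38.5% chance that X is at most 10.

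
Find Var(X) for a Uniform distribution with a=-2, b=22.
48.0000

We have X ~ Uniform(a=-2, b=22).

For a Uniform distribution with a=-2, b=22:
Var(X) = 48.0000

The variance measures the spread of the distribution around the mean.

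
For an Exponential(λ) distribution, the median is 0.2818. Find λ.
λ = 2.4597

For X ~ Exponential(λ), the CDF is F(x) = 1 - e^(-λx).
The median m satisfies F(m) = 0.5:
1 - e^(-λm) = 0.5
e^(-λm) = 0.5
λm = ln(2)
m = ln(2) / λ

Given m = 0.2818:
λ = ln(2) / 0.2818 = 0.693147 / 0.2818 = 2.4597

Verification: ln(2) / 2.4597 = 0.2818 ✓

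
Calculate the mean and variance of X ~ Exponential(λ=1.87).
E[X] = 0.5348, Var(X) = 0.2860

We have X ~ Exponential(λ=1.87).

For an Exponential distribution with λ=1.87:

Expected value:
E[X] = 0.5348

Variance:
Var(X) = 0.2860

Standard deviation:
σ = √Var(X) = 0.5348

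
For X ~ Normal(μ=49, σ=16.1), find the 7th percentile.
25.2398

We have X ~ Normal(μ=49, σ=16.1).

We want to find x such that P(X ≤ x) = 0.07.

This is the 7th percentile, which means 7% of values fall below this point.

Using the inverse CDF (quantile function):
x = F⁻¹(0.07) = 25.2398

Verification: P(X ≤ 25.2398) = 0.07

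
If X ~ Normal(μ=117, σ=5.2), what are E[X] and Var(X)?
E[X] = 117.0000, Var(X) = 27.0400

We have X ~ Normal(μ=117, σ=5.2).

For a Normal distribution with μ=117, σ=5.2:

Expected value:
E[X] = 117.0000

Variance:
Var(X) = 27.0400

Standard deviation:
σ = √Var(X) = 5.2000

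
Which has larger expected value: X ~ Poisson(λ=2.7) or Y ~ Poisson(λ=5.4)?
Y has larger mean (5.4000 > 2.7000)

Compute the expected value for each distribution:

X ~ Poisson(λ=2.7):
E[X] = 2.7000

Y ~ Poisson(λ=5.4):
E[Y] = 5.4000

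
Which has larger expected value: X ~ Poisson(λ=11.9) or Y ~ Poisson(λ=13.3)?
Y has larger mean (13.3000 > 11.9000)

Compute the expected value for each distribution:

X ~ Poisson(λ=11.9):
E[X] = 11.9000

Y ~ Poisson(λ=13.3):
E[Y] = 13.3000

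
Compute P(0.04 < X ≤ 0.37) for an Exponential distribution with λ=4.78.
0.655396

We have X ~ Exponential(λ=4.78).

To find P(0.04 < X ≤ 0.37), we use:
P(0.04 < X ≤ 0.37) = P(X ≤ 0.37) - P(X ≤ 0.04)
                 = F(0.37) - F(0.04)
                 = 0.829428 - 0.174033
                 = 0.655396

So there's approximately a 65.5% chance that X falls in this range.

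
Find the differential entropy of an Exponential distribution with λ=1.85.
0.3848 nats

We have X ~ Exponential(λ=1.85).

The differential entropy measures the uncertainty or information content of the distribution.

For an Exponential distribution with λ=1.85:
h(X) = 0.3848 nats

(In bits, this would be 0.5552 bits.)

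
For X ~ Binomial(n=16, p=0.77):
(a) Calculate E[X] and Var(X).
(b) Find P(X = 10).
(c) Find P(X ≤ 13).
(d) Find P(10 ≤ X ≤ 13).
(a) E[X] = 12.3200, Var(X) = 2.8336
(b) P(X = 10) = 0.086856
(c) P(X ≤ 13) = 0.748253
(d) P(10 ≤ X ≤ 13) = 0.694609

We have X ~ Binomial(n=16, p=0.77).

(a) Moments:
E[X] = 12.3200
Var(X) = 2.8336
σ = √Var(X) = 1.6833

(b) Point probability using PMF:
P(X = 10) = 0.086856

(c) Cumulative probability using CDF:
P(X ≤ 13) = F(13) = 0.748253

(d) Range probability:
P(10 ≤ X ≤ 13) = P(X ≤ 13) - P(X ≤ 9)
                   = F(13) - F(9)
                   = 0.748253 - 0.053644
                   = 0.694609

This means approximately 69.5% of outcomes fall in the interval [10, 13].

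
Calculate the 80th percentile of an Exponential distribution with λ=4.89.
0.3291

We have X ~ Exponential(λ=4.89).

We want to find x such that P(X ≤ x) = 0.8.

This is the 80th percentile, which means 80% of values fall below this point.

Using the inverse CDF (quantile function):
x = F⁻¹(0.8) = 0.3291

Verification: P(X ≤ 0.3291) = 0.8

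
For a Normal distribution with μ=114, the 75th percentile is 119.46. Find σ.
σ = 8.0950

For X ~ Normal(μ, σ), the p-th percentile satisfies x = μ + z_p × σ,
where z_p = Φ⁻¹(p) is the standard normal quantile.

Step 1: z_{0.75} = Φ⁻¹(0.75) = 0.6745

Step 2: Solve for σ:
119.46 = 114 + 0.6745 × σ
σ = (119.46 - 114) / 0.6745
σ = 5.46 / 0.6745
σ = 8.0950

Verification: μ + z × σ = 114 + 0.6745 × 8.0950 = 119.46 ✓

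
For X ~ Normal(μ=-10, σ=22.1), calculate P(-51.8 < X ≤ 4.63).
0.716726

We have X ~ Normal(μ=-10, σ=22.1).

To find P(-51.8 < X ≤ 4.63), we use:
P(-51.8 < X ≤ 4.63) = P(X ≤ 4.63) - P(X ≤ -51.8)
                 = F(4.63) - F(-51.8)
                 = 0.746011 - 0.029285
                 = 0.716726

So there's approximately a 71.7% chance that X falls in this range.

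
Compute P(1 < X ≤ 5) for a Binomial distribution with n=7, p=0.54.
0.866600

We have X ~ Binomial(n=7, p=0.54).

To find P(1 < X ≤ 5), we use:
P(1 < X ≤ 5) = P(X ≤ 5) - P(X ≤ 1)
                 = F(5) - F(1)
                 = 0.906771 - 0.040171
                 = 0.866600

So there's approximately a 86.7% chance that X falls in this range.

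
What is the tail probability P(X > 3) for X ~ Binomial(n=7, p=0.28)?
0.101596

We have X ~ Binomial(n=7, p=0.28).

P(X > 3) = 1 - P(X ≤ 3)
                = 1 - F(3)
                = 1 - 0.898404
                = 0.101596

So there's approximately a 10.2% chance that X exceeds 3.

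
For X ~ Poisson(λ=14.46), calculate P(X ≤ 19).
0.903143

We have X ~ Poisson(λ=14.46).

The CDF gives us P(X ≤ k).

Using the CDF:
P(X ≤ 19) = 0.903143

This means there's approximately a 90.3% chance that X is at most 19.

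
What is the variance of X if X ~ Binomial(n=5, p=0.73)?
0.9855

We have X ~ Binomial(n=5, p=0.73).

For a Binomial distribution with n=5, p=0.73:
Var(X) = 0.9855

The variance measures the spread of the distribution around the mean.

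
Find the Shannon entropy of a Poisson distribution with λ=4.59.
2.1595 nats

We have X ~ Poisson(λ=4.59).

The Shannon entropy measures the uncertainty or information content of the distribution.

For a Poisson distribution with λ=4.59:
H(X) = 2.1595 nats

(In bits, this would be 3.1155 bits.)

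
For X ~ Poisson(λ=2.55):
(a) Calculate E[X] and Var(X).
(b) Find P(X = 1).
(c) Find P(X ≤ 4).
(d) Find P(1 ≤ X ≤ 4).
(a) E[X] = 2.5500, Var(X) = 2.5500
(b) P(X = 1) = 0.199108
(c) P(X ≤ 4) = 0.884399
(d) P(1 ≤ X ≤ 4) = 0.806317

We have X ~ Poisson(λ=2.55).

(a) Moments:
E[X] = 2.5500
Var(X) = 2.5500
σ = √Var(X) = 1.5969

(b) Point probability using PMF:
P(X = 1) = 0.199108

(c) Cumulative probability using CDF:
P(X ≤ 4) = F(4) = 0.884399

(d) Range probability:
P(1 ≤ X ≤ 4) = P(X ≤ 4) - P(X ≤ 0)
                   = F(4) - F(0)
                   = 0.884399 - 0.078082
                   = 0.806317

This means approximately 80.6% of outcomes fall in the interval [1, 4].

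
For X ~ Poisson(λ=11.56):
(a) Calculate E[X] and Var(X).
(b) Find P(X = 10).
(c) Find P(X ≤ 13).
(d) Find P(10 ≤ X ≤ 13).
(a) E[X] = 11.5600, Var(X) = 11.5600
(b) P(X = 10) = 0.112039
(c) P(X ≤ 13) = 0.727012
(d) P(10 ≤ X ≤ 13) = 0.444071

We have X ~ Poisson(λ=11.56).

(a) Moments:
E[X] = 11.5600
Var(X) = 11.5600
σ = √Var(X) = 3.4000

(b) Point probability using PMF:
P(X = 10) = 0.112039

(c) Cumulative probability using CDF:
P(X ≤ 13) = F(13) = 0.727012

(d) Range probability:
P(10 ≤ X ≤ 13) = P(X ≤ 13) - P(X ≤ 9)
                   = F(13) - F(9)
                   = 0.727012 - 0.282941
                   = 0.444071

This means approximately 44.4% of outcomes fall in the interval [10, 13].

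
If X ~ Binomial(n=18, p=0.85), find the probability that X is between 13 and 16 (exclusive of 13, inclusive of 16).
0.655386

We have X ~ Binomial(n=18, p=0.85).

To find P(13 < X ≤ 16), we use:
P(13 < X ≤ 16) = P(X ≤ 16) - P(X ≤ 13)
                 = F(16) - F(13)
                 = 0.775947 - 0.120561
                 = 0.655386

So there's approximately a 65.5% chance that X falls in this range.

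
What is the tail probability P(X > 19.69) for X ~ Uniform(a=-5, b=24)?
0.148621

We have X ~ Uniform(a=-5, b=24).

P(X > 19.69) = 1 - P(X ≤ 19.69)
                = 1 - F(19.69)
                = 1 - 0.851379
                = 0.148621

So there's approximately a 14.9% chance that X exceeds 19.69.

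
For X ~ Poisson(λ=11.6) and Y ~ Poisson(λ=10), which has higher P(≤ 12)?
Y has higher probability (P(Y ≤ 12) = 0.7916 > P(X ≤ 12) = 0.6216)

Compute P(≤ 12) for each distribution:

X ~ Poisson(λ=11.6):
P(X ≤ 12) = 0.6216

Y ~ Poisson(λ=10):
P(Y ≤ 12) = 0.7916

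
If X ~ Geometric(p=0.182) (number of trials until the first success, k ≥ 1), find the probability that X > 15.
0.049125

We have X ~ Geometric(p=0.182) (number of trials until the first success, k ≥ 1).

P(X > 15) = 1 - P(X ≤ 15)
                = 1 - F(15)
                = 1 - 0.950875
                = 0.049125

So there's approximately a 4.9% chance that X exceeds 15.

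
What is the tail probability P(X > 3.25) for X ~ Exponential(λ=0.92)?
0.050287

We have X ~ Exponential(λ=0.92).

P(X > 3.25) = 1 - P(X ≤ 3.25)
                = 1 - F(3.25)
                = 1 - 0.949713
                = 0.050287

So there's approximately a 5.0% chance that X exceeds 3.25.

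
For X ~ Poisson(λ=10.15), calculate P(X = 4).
0.017281

We have X ~ Poisson(λ=10.15).

For a Poisson distribution, the PMF gives us the probability of each outcome.

Using the PMF formula:
P(X = 4) = 0.017281

Rounded to 4 decimal places: 0.0173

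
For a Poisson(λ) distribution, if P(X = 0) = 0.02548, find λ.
λ = 3.6699

For a Poisson(λ) distribution, the PMF at 0 is:
P(X = 0) = λ^0 e^(-λ) / 0! = e^(-λ)

Given P(X = 0) = 0.02548:
e^(-λ) = 0.02548
-λ = ln(0.02548)
λ = -ln(0.02548) = 3.6699

Verification: e^(-3.6699) = 0.02548 ✓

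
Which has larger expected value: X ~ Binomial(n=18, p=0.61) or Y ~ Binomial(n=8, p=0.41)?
X has larger mean (10.9800 > 3.2800)

Compute the expected value for each distribution:

X ~ Binomial(n=18, p=0.61):
E[X] = 10.9800

Y ~ Binomial(n=8, p=0.41):
E[Y] = 3.2800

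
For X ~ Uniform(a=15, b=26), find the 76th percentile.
23.3600

We have X ~ Uniform(a=15, b=26).

We want to find x such that P(X ≤ x) = 0.76.

This is the 76th percentile, which means 76% of values fall below this point.

Using the inverse CDF (quantile function):
x = F⁻¹(0.76) = 23.3600

Verification: P(X ≤ 23.3600) = 0.76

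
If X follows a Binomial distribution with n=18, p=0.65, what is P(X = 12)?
0.194107

We have X ~ Binomial(n=18, p=0.65).

For a Binomial distribution, the PMF gives us the probability of each outcome.

Using the PMF formula:
P(X = 12) = 0.194107

Rounded to 4 decimal places: 0.1941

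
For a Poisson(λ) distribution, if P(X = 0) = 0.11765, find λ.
λ = 2.1400

For a Poisson(λ) distribution, the PMF at 0 is:
P(X = 0) = λ^0 e^(-λ) / 0! = e^(-λ)

Given P(X = 0) = 0.11765:
e^(-λ) = 0.11765
-λ = ln(0.11765)
λ = -ln(0.11765) = 2.1400

Verification: e^(-2.1400) = 0.11765 ✓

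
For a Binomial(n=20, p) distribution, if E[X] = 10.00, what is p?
p = 0.5

For a Binomial(n, p) distribution:
E[X] = n × p

Given n = 20 and E[X] = 10.00:
10.00 = 20 × p
p = 10.00 / 20 = 0.5

Verification: Binomial(20, 0.5) has E[X] = 10.00 ✓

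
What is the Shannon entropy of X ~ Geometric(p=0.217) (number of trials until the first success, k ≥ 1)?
2.4105 nats

We have X ~ Geometric(p=0.217) (number of trials until the first success, k ≥ 1).

The Shannon entropy measures the uncertainty or information content of the distribution.

For a Geometric distribution with p=0.217 (number of trials until the first success, k ≥ 1):
H(X) = 2.4105 nats

(In bits, this would be 3.4777 bits.)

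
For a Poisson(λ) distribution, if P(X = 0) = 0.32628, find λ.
λ = 1.1200

For a Poisson(λ) distribution, the PMF at 0 is:
P(X = 0) = λ^0 e^(-λ) / 0! = e^(-λ)

Given P(X = 0) = 0.32628:
e^(-λ) = 0.32628
-λ = ln(0.32628)
λ = -ln(0.32628) = 1.1200

Verification: e^(-1.1200) = 0.32628 ✓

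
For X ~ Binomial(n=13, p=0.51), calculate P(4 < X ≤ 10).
0.868164

We have X ~ Binomial(n=13, p=0.51).

To find P(4 < X ≤ 10), we use:
P(4 < X ≤ 10) = P(X ≤ 10) - P(X ≤ 4)
                 = F(10) - F(4)
                 = 0.986500 - 0.118336
                 = 0.868164

So there's approximately a 86.8% chance that X falls in this range.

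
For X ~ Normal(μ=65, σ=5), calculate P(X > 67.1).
0.337243

We have X ~ Normal(μ=65, σ=5).

P(X > 67.1) = 1 - P(X ≤ 67.1)
                = 1 - F(67.1)
                = 1 - 0.662757
                = 0.337243

So there's approximately a 33.7% chance that X exceeds 67.1.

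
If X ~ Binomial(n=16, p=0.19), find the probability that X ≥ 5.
0.172714

We have X ~ Binomial(n=16, p=0.19).

For discrete distributions, P(X ≥ 5) = 1 - P(X ≤ 4).

P(X ≤ 4) = 0.827286
P(X ≥ 5) = 1 - 0.827286 = 0.172714

So there's approximately a 17.3% chance that X is at least 5.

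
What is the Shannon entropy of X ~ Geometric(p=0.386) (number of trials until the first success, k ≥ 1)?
1.7278 nats

We have X ~ Geometric(p=0.386) (number of trials until the first success, k ≥ 1).

The Shannon entropy measures the uncertainty or information content of the distribution.

For a Geometric distribution with p=0.386 (number of trials until the first success, k ≥ 1):
H(X) = 1.7278 nats

(In bits, this would be 2.4927 bits.)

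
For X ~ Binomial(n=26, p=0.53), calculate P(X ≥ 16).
0.250680

We have X ~ Binomial(n=26, p=0.53).

For discrete distributions, P(X ≥ 16) = 1 - P(X ≤ 15).

P(X ≤ 15) = 0.749320
P(X ≥ 16) = 1 - 0.749320 = 0.250680

So there's approximately a 25.1% chance that X is at least 16.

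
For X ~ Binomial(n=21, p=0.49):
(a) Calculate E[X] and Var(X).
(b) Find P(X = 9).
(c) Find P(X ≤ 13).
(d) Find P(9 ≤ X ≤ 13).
(a) E[X] = 10.2900, Var(X) = 5.2479
(b) P(X = 9) = 0.148201
(c) P(X ≤ 13) = 0.919987
(d) P(9 ≤ X ≤ 13) = 0.702103

We have X ~ Binomial(n=21, p=0.49).

(a) Moments:
E[X] = 10.2900
Var(X) = 5.2479
σ = √Var(X) = 2.2908

(b) Point probability using PMF:
P(X = 9) = 0.148201

(c) Cumulative probability using CDF:
P(X ≤ 13) = F(13) = 0.919987

(d) Range probability:
P(9 ≤ X ≤ 13) = P(X ≤ 13) - P(X ≤ 8)
                   = F(13) - F(8)
                   = 0.919987 - 0.217884
                   = 0.702103

This means approximately 70.2% of outcomes fall in the interval [9, 13].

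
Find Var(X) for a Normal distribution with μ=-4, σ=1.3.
1.6900

We have X ~ Normal(μ=-4, σ=1.3).

For a Normal distribution with μ=-4, σ=1.3:
Var(X) = 1.6900

The variance measures the spread of the distribution around the mean.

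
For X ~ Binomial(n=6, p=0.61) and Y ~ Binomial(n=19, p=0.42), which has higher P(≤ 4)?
X has higher probability (P(X ≤ 4) = 0.7508 > P(Y ≤ 4) = 0.0492)

Compute P(≤ 4) for each distribution:

X ~ Binomial(n=6, p=0.61):
P(X ≤ 4) = 0.7508

Y ~ Binomial(n=19, p=0.42):
P(Y ≤ 4) = 0.0492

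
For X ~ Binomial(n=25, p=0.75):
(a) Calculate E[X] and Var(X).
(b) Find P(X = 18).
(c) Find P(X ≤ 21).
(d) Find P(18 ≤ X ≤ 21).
(a) E[X] = 18.7500, Var(X) = 4.6875
(b) P(X = 18) = 0.165408
(c) P(X ≤ 21) = 0.903786
(d) P(18 ≤ X ≤ 21) = 0.630292

We have X ~ Binomial(n=25, p=0.75).

(a) Moments:
E[X] = 18.7500
Var(X) = 4.6875
σ = √Var(X) = 2.1651

(b) Point probability using PMF:
P(X = 18) = 0.165408

(c) Cumulative probability using CDF:
P(X ≤ 21) = F(21) = 0.903786

(d) Range probability:
P(18 ≤ X ≤ 21) = P(X ≤ 21) - P(X ≤ 17)
                   = F(21) - F(17)
                   = 0.903786 - 0.273494
                   = 0.630292

This means approximately 63.0% of outcomes fall in the interval [18, 21].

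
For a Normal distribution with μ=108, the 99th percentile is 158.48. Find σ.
σ = 21.6992

For X ~ Normal(μ, σ), the p-th percentile satisfies x = μ + z_p × σ,
where z_p = Φ⁻¹(p) is the standard normal quantile.

Step 1: z_{0.99} = Φ⁻¹(0.99) = 2.3263

Step 2: Solve for σ:
158.48 = 108 + 2.3263 × σ
σ = (158.48 - 108) / 2.3263
σ = 50.48 / 2.3263
σ = 21.6992

Verification: μ + z × σ = 108 + 2.3263 × 21.6992 = 158.48 ✓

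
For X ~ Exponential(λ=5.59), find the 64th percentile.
0.1828

We have X ~ Exponential(λ=5.59).

We want to find x such that P(X ≤ x) = 0.64.

This is the 64th percentile, which means 64% of values fall below this point.

Using the inverse CDF (quantile function):
x = F⁻¹(0.64) = 0.1828

Verification: P(X ≤ 0.1828) = 0.64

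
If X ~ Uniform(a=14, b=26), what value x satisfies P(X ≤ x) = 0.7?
22.4000

We have X ~ Uniform(a=14, b=26).

We want to find x such that P(X ≤ x) = 0.7.

This is the 70th percentile, which means 70% of values fall below this point.

Using the inverse CDF (quantile function):
x = F⁻¹(0.7) = 22.4000

Verification: P(X ≤ 22.4000) = 0.7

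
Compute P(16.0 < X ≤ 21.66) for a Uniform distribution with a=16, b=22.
0.943333

We have X ~ Uniform(a=16, b=22).

To find P(16.0 < X ≤ 21.66), we use:
P(16.0 < X ≤ 21.66) = P(X ≤ 21.66) - P(X ≤ 16.0)
                 = F(21.66) - F(16.0)
                 = 0.943333 - 0.000000
                 = 0.943333

So there's approximately a 94.3% chance that X falls in this range.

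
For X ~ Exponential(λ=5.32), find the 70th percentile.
0.2263

We have X ~ Exponential(λ=5.32).

We want to find x such that P(X ≤ x) = 0.7.

This is the 70th percentile, which means 70% of values fall below this point.

Using the inverse CDF (quantile function):
x = F⁻¹(0.7) = 0.2263

Verification: P(X ≤ 0.2263) = 0.7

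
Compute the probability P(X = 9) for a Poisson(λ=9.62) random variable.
0.129092

We have X ~ Poisson(λ=9.62).

For a Poisson distribution, the PMF gives us the probability of each outcome.

Using the PMF formula:
P(X = 9) = 0.129092

Rounded to 4 decimal places: 0.1291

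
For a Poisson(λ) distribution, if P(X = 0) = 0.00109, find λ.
λ = 6.8216

For a Poisson(λ) distribution, the PMF at 0 is:
P(X = 0) = λ^0 e^(-λ) / 0! = e^(-λ)

Given P(X = 0) = 0.00109:
e^(-λ) = 0.00109
-λ = ln(0.00109)
λ = -ln(0.00109) = 6.8216

Verification: e^(-6.8216) = 0.00109 ✓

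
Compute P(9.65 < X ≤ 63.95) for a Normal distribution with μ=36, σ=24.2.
0.737835

We have X ~ Normal(μ=36, σ=24.2).

To find P(9.65 < X ≤ 63.95), we use:
P(9.65 < X ≤ 63.95) = P(X ≤ 63.95) - P(X ≤ 9.65)
                 = F(63.95) - F(9.65)
                 = 0.875946 - 0.138112
                 = 0.737835

So there's approximately a 73.8% chance that X falls in this range.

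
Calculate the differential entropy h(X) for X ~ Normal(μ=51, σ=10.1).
3.7315 nats

We have X ~ Normal(μ=51, σ=10.1).

The differential entropy measures the uncertainty or information content of the distribution.

For a Normal distribution with μ=51, σ=10.1:
h(X) = 3.7315 nats

(In bits, this would be 5.3834 bits.)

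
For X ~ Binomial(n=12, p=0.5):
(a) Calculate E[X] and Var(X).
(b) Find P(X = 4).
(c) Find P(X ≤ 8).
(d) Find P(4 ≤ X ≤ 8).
(a) E[X] = 6.0000, Var(X) = 3.0000
(b) P(X = 4) = 0.120850
(c) P(X ≤ 8) = 0.927002
(d) P(4 ≤ X ≤ 8) = 0.854004

We have X ~ Binomial(n=12, p=0.5).

(a) Moments:
E[X] = 6.0000
Var(X) = 3.0000
σ = √Var(X) = 1.7321

(b) Point probability using PMF:
P(X = 4) = 0.120850

(c) Cumulative probability using CDF:
P(X ≤ 8) = F(8) = 0.927002

(d) Range probability:
P(4 ≤ X ≤ 8) = P(X ≤ 8) - P(X ≤ 3)
                   = F(8) - F(3)
                   = 0.927002 - 0.072998
                   = 0.854004

This means approximately 85.4% of outcomes fall in the interval [4, 8].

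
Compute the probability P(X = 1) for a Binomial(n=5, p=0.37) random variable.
0.291430

We have X ~ Binomial(n=5, p=0.37).

For a Binomial distribution, the PMF gives us the probability of each outcome.

Using the PMF formula:
P(X = 1) = 0.291430

Rounded to 4 decimal places: 0.2914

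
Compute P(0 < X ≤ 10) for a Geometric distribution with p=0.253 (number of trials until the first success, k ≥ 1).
0.945899

We have X ~ Geometric(p=0.253) (number of trials until the first success, k ≥ 1).

To find P(0 < X ≤ 10), we use:
P(0 < X ≤ 10) = P(X ≤ 10) - P(X ≤ 0)
                 = F(10) - F(0)
                 = 0.945899 - 0.000000
                 = 0.945899

So there's approximately a 94.6% chance that X falls in this range.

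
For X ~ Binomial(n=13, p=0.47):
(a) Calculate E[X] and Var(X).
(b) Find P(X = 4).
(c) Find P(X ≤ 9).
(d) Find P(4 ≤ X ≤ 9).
(a) E[X] = 6.1100, Var(X) = 3.2383
(b) P(X = 4) = 0.115128
(c) P(X ≤ 9) = 0.971332
(d) P(4 ≤ X ≤ 9) = 0.900169

We have X ~ Binomial(n=13, p=0.47).

(a) Moments:
E[X] = 6.1100
Var(X) = 3.2383
σ = √Var(X) = 1.7995

(b) Point probability using PMF:
P(X = 4) = 0.115128

(c) Cumulative probability using CDF:
P(X ≤ 9) = F(9) = 0.971332

(d) Range probability:
P(4 ≤ X ≤ 9) = P(X ≤ 9) - P(X ≤ 3)
                   = F(9) - F(3)
                   = 0.971332 - 0.071163
                   = 0.900169

This means approximately 90.0% of outcomes fall in the interval [4, 9].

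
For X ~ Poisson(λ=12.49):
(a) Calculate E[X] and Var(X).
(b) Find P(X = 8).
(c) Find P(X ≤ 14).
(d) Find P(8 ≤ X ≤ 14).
(a) E[X] = 12.4900, Var(X) = 12.4900
(b) P(X = 8) = 0.055289
(c) P(X ≤ 14) = 0.726003
(d) P(8 ≤ X ≤ 14) = 0.655824

We have X ~ Poisson(λ=12.49).

(a) Moments:
E[X] = 12.4900
Var(X) = 12.4900
σ = √Var(X) = 3.5341

(b) Point probability using PMF:
P(X = 8) = 0.055289

(c) Cumulative probability using CDF:
P(X ≤ 14) = F(14) = 0.726003

(d) Range probability:
P(8 ≤ X ≤ 14) = P(X ≤ 14) - P(X ≤ 7)
                   = F(14) - F(7)
                   = 0.726003 - 0.070179
                   = 0.655824

This means approximately 65.6% of outcomes fall in the interval [8, 14].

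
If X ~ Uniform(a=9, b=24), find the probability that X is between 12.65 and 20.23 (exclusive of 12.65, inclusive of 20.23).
0.505333

We have X ~ Uniform(a=9, b=24).

To find P(12.65 < X ≤ 20.23), we use:
P(12.65 < X ≤ 20.23) = P(X ≤ 20.23) - P(X ≤ 12.65)
                 = F(20.23) - F(12.65)
                 = 0.748667 - 0.243333
                 = 0.505333

So there's approximately a 50.5% chance that X falls in this range.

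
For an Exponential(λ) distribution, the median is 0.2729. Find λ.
λ = 2.5399

For X ~ Exponential(λ), the CDF is F(x) = 1 - e^(-λx).
The median m satisfies F(m) = 0.5:
1 - e^(-λm) = 0.5
e^(-λm) = 0.5
λm = ln(2)
m = ln(2) / λ

Given m = 0.2729:
λ = ln(2) / 0.2729 = 0.693147 / 0.2729 = 2.5399

Verification: ln(2) / 2.5399 = 0.2729 ✓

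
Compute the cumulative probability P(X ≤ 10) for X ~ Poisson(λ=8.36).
0.778620

We have X ~ Poisson(λ=8.36).

The CDF gives us P(X ≤ k).

Using the CDF:
P(X ≤ 10) = 0.778620

This means there's approximately a 77.9% chance that X is at most 10.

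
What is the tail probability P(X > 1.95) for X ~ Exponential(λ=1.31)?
0.077731

We have X ~ Exponential(λ=1.31).

P(X > 1.95) = 1 - P(X ≤ 1.95)
                = 1 - F(1.95)
                = 1 - 0.922269
                = 0.077731

So there's approximately a 7.8% chance that X exceeds 1.95.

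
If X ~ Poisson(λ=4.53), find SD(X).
2.1284

We have X ~ Poisson(λ=4.53).

For a Poisson distribution with λ=4.53:
σ = √Var(X) = 2.1284

The standard deviation is the square root of the variance.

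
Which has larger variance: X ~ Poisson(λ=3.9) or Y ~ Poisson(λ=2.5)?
X has larger variance (3.9000 > 2.5000)

Compute the variance for each distribution:

X ~ Poisson(λ=3.9):
Var(X) = 3.9000

Y ~ Poisson(λ=2.5):
Var(Y) = 2.5000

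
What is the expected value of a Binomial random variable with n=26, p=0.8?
20.8000

We have X ~ Binomial(n=26, p=0.8).

For a Binomial distribution with n=26, p=0.8:
E[X] = 20.8000

This is the expected (average) value of X.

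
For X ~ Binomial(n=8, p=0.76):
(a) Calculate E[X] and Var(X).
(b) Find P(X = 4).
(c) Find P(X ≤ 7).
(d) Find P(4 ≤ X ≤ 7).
(a) E[X] = 6.0800, Var(X) = 1.4592
(b) P(X = 4) = 0.077481
(c) P(X ≤ 7) = 0.888697
(d) P(4 ≤ X ≤ 7) = 0.865742

We have X ~ Binomial(n=8, p=0.76).

(a) Moments:
E[X] = 6.0800
Var(X) = 1.4592
σ = √Var(X) = 1.2080

(b) Point probability using PMF:
P(X = 4) = 0.077481

(c) Cumulative probability using CDF:
P(X ≤ 7) = F(7) = 0.888697

(d) Range probability:
P(4 ≤ X ≤ 7) = P(X ≤ 7) - P(X ≤ 3)
                   = F(7) - F(3)
                   = 0.888697 - 0.022955
                   = 0.865742

This means approximately 86.6% of outcomes fall in the interval [4, 7].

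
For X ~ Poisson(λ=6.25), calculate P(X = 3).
0.078550

We have X ~ Poisson(λ=6.25).

For a Poisson distribution, the PMF gives us the probability of each outcome.

Using the PMF formula:
P(X = 3) = 0.078550

Rounded to 4 decimal places: 0.0786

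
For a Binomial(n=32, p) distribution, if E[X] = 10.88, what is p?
p = 0.34

For a Binomial(n, p) distribution:
E[X] = n × p

Given n = 32 and E[X] = 10.88:
10.88 = 32 × p
p = 10.88 / 32 = 0.34

Verification: Binomial(32, 0.34) has E[X] = 10.88 ✓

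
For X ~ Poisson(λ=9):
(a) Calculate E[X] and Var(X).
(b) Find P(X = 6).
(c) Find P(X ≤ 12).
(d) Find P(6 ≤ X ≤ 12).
(a) E[X] = 9.0000, Var(X) = 9.0000
(b) P(X = 6) = 0.091090
(c) P(X ≤ 12) = 0.875773
(d) P(6 ≤ X ≤ 12) = 0.760083

We have X ~ Poisson(λ=9).

(a) Moments:
E[X] = 9.0000
Var(X) = 9.0000
σ = √Var(X) = 3.0000

(b) Point probability using PMF:
P(X = 6) = 0.091090

(c) Cumulative probability using CDF:
P(X ≤ 12) = F(12) = 0.875773

(d) Range probability:
P(6 ≤ X ≤ 12) = P(X ≤ 12) - P(X ≤ 5)
                   = F(12) - F(5)
                   = 0.875773 - 0.115691
                   = 0.760083

This means approximately 76.0% of outcomes fall in the interval [6, 12].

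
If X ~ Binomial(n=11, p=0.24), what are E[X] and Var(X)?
E[X] = 2.6400, Var(X) = 2.0064

We have X ~ Binomial(n=11, p=0.24).

For a Binomial distribution with n=11, p=0.24:

Expected value:
E[X] = 2.6400

Variance:
Var(X) = 2.0064

Standard deviation:
σ = √Var(X) = 1.4165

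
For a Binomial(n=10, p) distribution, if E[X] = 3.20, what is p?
p = 0.32

For a Binomial(n, p) distribution:
E[X] = n × p

Given n = 10 and E[X] = 3.20:
3.20 = 10 × p
p = 3.20 / 10 = 0.32

Verification: Binomial(10, 0.32) has E[X] = 3.20 ✓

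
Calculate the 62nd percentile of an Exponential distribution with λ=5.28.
0.1833

We have X ~ Exponential(λ=5.28).

We want to find x such that P(X ≤ x) = 0.62.

This is the 62nd percentile, which means 62% of values fall below this point.

Using the inverse CDF (quantile function):
x = F⁻¹(0.62) = 0.1833

Verification: P(X ≤ 0.1833) = 0.62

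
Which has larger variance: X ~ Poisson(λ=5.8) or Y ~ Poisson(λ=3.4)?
X has larger variance (5.8000 > 3.4000)

Compute the variance for each distribution:

X ~ Poisson(λ=5.8):
Var(X) = 5.8000

Y ~ Poisson(λ=3.4):
Var(Y) = 3.4000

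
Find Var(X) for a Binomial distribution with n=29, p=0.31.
6.2031

We have X ~ Binomial(n=29, p=0.31).

For a Binomial distribution with n=29, p=0.31:
Var(X) = 6.2031

The variance measures the spread of the distribution around the mean.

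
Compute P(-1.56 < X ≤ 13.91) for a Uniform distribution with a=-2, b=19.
0.736667

We have X ~ Uniform(a=-2, b=19).

To find P(-1.56 < X ≤ 13.91), we use:
P(-1.56 < X ≤ 13.91) = P(X ≤ 13.91) - P(X ≤ -1.56)
                 = F(13.91) - F(-1.56)
                 = 0.757619 - 0.020952
                 = 0.736667

So there's approximately a 73.7% chance that X falls in this range.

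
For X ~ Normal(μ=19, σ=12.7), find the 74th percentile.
27.1705

We have X ~ Normal(μ=19, σ=12.7).

We want to find x such that P(X ≤ x) = 0.74.

This is the 74th percentile, which means 74% of values fall below this point.

Using the inverse CDF (quantile function):
x = F⁻¹(0.74) = 27.1705

Verification: P(X ≤ 27.1705) = 0.74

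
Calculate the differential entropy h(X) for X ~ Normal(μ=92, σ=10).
3.7215 nats

We have X ~ Normal(μ=92, σ=10).

The differential entropy measures the uncertainty or information content of the distribution.

For a Normal distribution with μ=92, σ=10:
h(X) = 3.7215 nats

(In bits, this would be 5.3690 bits.)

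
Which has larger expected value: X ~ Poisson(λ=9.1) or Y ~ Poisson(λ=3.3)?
X has larger mean (9.1000 > 3.3000)

Compute the expected value for each distribution:

X ~ Poisson(λ=9.1):
E[X] = 9.1000

Y ~ Poisson(λ=3.3):
E[Y] = 3.3000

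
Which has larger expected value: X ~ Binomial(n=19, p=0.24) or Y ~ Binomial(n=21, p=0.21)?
X has larger mean (4.5600 > 4.4100)

Compute the expected value for each distribution:

X ~ Binomial(n=19, p=0.24):
E[X] = 4.5600

Y ~ Binomial(n=21, p=0.21):
E[Y] = 4.4100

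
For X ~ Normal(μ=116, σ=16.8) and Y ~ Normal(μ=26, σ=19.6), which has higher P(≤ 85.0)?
Y has higher probability (P(Y ≤ 85.0) = 0.9987 > P(X ≤ 85.0) = 0.0325)

Compute P(≤ 85.0) for each distribution:

X ~ Normal(μ=116, σ=16.8):
P(X ≤ 85.0) = 0.0325

Y ~ Normal(μ=26, σ=19.6):
P(Y ≤ 85.0) = 0.9987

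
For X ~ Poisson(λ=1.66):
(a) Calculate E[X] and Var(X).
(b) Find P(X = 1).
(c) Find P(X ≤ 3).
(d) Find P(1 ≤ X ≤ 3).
(a) E[X] = 1.6600, Var(X) = 1.6600
(b) P(X = 1) = 0.315631
(c) P(X ≤ 3) = 0.912702
(d) P(1 ≤ X ≤ 3) = 0.722563

We have X ~ Poisson(λ=1.66).

(a) Moments:
E[X] = 1.6600
Var(X) = 1.6600
σ = √Var(X) = 1.2884

(b) Point probability using PMF:
P(X = 1) = 0.315631

(c) Cumulative probability using CDF:
P(X ≤ 3) = F(3) = 0.912702

(d) Range probability:
P(1 ≤ X ≤ 3) = P(X ≤ 3) - P(X ≤ 0)
                   = F(3) - F(0)
                   = 0.912702 - 0.190139
                   = 0.722563

This means approximately 72.3% of outcomes fall in the interval [1, 3].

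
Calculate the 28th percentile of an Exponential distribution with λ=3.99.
0.0823

We have X ~ Exponential(λ=3.99).

We want to find x such that P(X ≤ x) = 0.28.

This is the 28th percentile, which means 28% of values fall below this point.

Using the inverse CDF (quantile function):
x = F⁻¹(0.28) = 0.0823

Verification: P(X ≤ 0.0823) = 0.28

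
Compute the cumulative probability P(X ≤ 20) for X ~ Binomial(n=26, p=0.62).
0.965844

We have X ~ Binomial(n=26, p=0.62).

The CDF gives us P(X ≤ k).

Using the CDF:
P(X ≤ 20) = 0.965844

This means there's approximately a 96.6% chance that X is at most 20.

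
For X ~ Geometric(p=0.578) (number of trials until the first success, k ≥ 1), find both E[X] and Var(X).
E[X] = 1.7301, Var(X) = 1.2632

We have X ~ Geometric(p=0.578) (number of trials until the first success, k ≥ 1).

For a Geometric distribution with p=0.578 (number of trials until the first success, k ≥ 1):

Expected value:
E[X] = 1.7301

Variance:
Var(X) = 1.2632

Standard deviation:
σ = √Var(X) = 1.1239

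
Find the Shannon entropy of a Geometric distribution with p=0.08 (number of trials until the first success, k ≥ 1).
3.4846 nats

We have X ~ Geometric(p=0.08) (number of trials until the first success, k ≥ 1).

The Shannon entropy measures the uncertainty or information content of the distribution.

For a Geometric distribution with p=0.08 (number of trials until the first success, k ≥ 1):
H(X) = 3.4846 nats

(In bits, this would be 5.0272 bits.)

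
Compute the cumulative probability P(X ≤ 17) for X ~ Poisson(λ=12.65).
0.908668

We have X ~ Poisson(λ=12.65).

The CDF gives us P(X ≤ k).

Using the CDF:
P(X ≤ 17) = 0.908668

This means there's approximately a 90.9% chance that X is at most 17.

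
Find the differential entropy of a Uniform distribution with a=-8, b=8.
2.7726 nats

We have X ~ Uniform(a=-8, b=8).

The differential entropy measures the uncertainty or information content of the distribution.

For a Uniform distribution with a=-8, b=8:
h(X) = 2.7726 nats

(In bits, this would be 4.0000 bits.)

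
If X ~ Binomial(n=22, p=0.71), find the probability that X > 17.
0.190733

We have X ~ Binomial(n=22, p=0.71).

P(X > 17) = 1 - P(X ≤ 17)
                = 1 - F(17)
                = 1 - 0.809267
                = 0.190733

So there's approximately a 19.1% chance that X exceeds 17.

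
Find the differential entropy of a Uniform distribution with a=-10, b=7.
2.8332 nats

We have X ~ Uniform(a=-10, b=7).

The differential entropy measures the uncertainty or information content of the distribution.

For a Uniform distribution with a=-10, b=7:
h(X) = 2.8332 nats

(In bits, this would be 4.0875 bits.)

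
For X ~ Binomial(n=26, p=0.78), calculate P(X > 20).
0.476574

We have X ~ Binomial(n=26, p=0.78).

P(X > 20) = 1 - P(X ≤ 20)
                = 1 - F(20)
                = 1 - 0.523426
                = 0.476574

So there's approximately a 47.7% chance that X exceeds 20.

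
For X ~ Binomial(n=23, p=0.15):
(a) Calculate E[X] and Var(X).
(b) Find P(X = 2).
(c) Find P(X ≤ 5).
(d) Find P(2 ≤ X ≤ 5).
(a) E[X] = 3.4500, Var(X) = 2.9325
(b) P(X = 2) = 0.187543
(c) P(X ≤ 5) = 0.881123
(d) P(2 ≤ X ≤ 5) = 0.760707

We have X ~ Binomial(n=23, p=0.15).

(a) Moments:
E[X] = 3.4500
Var(X) = 2.9325
σ = √Var(X) = 1.7125

(b) Point probability using PMF:
P(X = 2) = 0.187543

(c) Cumulative probability using CDF:
P(X ≤ 5) = F(5) = 0.881123

(d) Range probability:
P(2 ≤ X ≤ 5) = P(X ≤ 5) - P(X ≤ 1)
                   = F(5) - F(1)
                   = 0.881123 - 0.120416
                   = 0.760707

This means approximately 76.1% of outcomes fall in the interval [2, 5].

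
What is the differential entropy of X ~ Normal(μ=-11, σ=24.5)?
4.6176 nats

We have X ~ Normal(μ=-11, σ=24.5).

The differential entropy measures the uncertainty or information content of the distribution.

For a Normal distribution with μ=-11, σ=24.5:
h(X) = 4.6176 nats

(In bits, this would be 6.6618 bits.)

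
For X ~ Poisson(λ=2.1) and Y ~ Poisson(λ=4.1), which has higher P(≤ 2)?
X has higher probability (P(X ≤ 2) = 0.6496 > P(Y ≤ 2) = 0.2238)

Compute P(≤ 2) for each distribution:

X ~ Poisson(λ=2.1):
P(X ≤ 2) = 0.6496

Y ~ Poisson(λ=4.1):
P(Y ≤ 2) = 0.2238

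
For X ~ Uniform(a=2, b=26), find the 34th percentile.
10.1600

We have X ~ Uniform(a=2, b=26).

We want to find x such that P(X ≤ x) = 0.34.

This is the 34th percentile, which means 34% of values fall below this point.

Using the inverse CDF (quantile function):
x = F⁻¹(0.34) = 10.1600

Verification: P(X ≤ 10.1600) = 0.34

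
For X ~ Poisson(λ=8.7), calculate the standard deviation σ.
2.9496

We have X ~ Poisson(λ=8.7).

For a Poisson distribution with λ=8.7:
σ = √Var(X) = 2.9496

The standard deviation is the square root of the variance.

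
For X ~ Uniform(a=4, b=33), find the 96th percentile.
31.8400

We have X ~ Uniform(a=4, b=33).

We want to find x such that P(X ≤ x) = 0.96.

This is the 96th percentile, which means 96% of values fall below this point.

Using the inverse CDF (quantile function):
x = F⁻¹(0.96) = 31.8400

Verification: P(X ≤ 31.8400) = 0.96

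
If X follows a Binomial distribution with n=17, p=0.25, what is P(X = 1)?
0.042596

We have X ~ Binomial(n=17, p=0.25).

For a Binomial distribution, the PMF gives us the probability of each outcome.

Using the PMF formula:
P(X = 1) = 0.042596

Rounded to 4 decimal places: 0.0426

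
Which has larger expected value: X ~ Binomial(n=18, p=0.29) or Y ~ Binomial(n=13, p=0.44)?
Y has larger mean (5.7200 > 5.2200)

Compute the expected value for each distribution:

X ~ Binomial(n=18, p=0.29):
E[X] = 5.2200

Y ~ Binomial(n=13, p=0.44):
E[Y] = 5.7200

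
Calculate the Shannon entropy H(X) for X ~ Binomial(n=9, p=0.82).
1.5163 nats

We have X ~ Binomial(n=9, p=0.82).

The Shannon entropy measures the uncertainty or information content of the distribution.

For a Binomial distribution with n=9, p=0.82:
H(X) = 1.5163 nats

(In bits, this would be 2.1876 bits.)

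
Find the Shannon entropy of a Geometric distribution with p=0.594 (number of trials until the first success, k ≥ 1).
1.1370 nats

We have X ~ Geometric(p=0.594) (number of trials until the first success, k ≥ 1).

The Shannon entropy measures the uncertainty or information content of the distribution.

For a Geometric distribution with p=0.594 (number of trials until the first success, k ≥ 1):
H(X) = 1.1370 nats

(In bits, this would be 1.6403 bits.)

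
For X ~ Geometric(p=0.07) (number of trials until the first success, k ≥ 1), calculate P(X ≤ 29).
0.878099

We have X ~ Geometric(p=0.07) (number of trials until the first success, k ≥ 1).

The CDF gives us P(X ≤ k).

Using the CDF:
P(X ≤ 29) = 0.878099

This means there's approximately a 87.8% chance that X is at most 29.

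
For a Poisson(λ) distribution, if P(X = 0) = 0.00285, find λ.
λ = 5.8604

For a Poisson(λ) distribution, the PMF at 0 is:
P(X = 0) = λ^0 e^(-λ) / 0! = e^(-λ)

Given P(X = 0) = 0.00285:
e^(-λ) = 0.00285
-λ = ln(0.00285)
λ = -ln(0.00285) = 5.8604

Verification: e^(-5.8604) = 0.00285 ✓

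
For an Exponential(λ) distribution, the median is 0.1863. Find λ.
λ = 3.7206

For X ~ Exponential(λ), the CDF is F(x) = 1 - e^(-λx).
The median m satisfies F(m) = 0.5:
1 - e^(-λm) = 0.5
e^(-λm) = 0.5
λm = ln(2)
m = ln(2) / λ

Given m = 0.1863:
λ = ln(2) / 0.1863 = 0.693147 / 0.1863 = 3.7206

Verification: ln(2) / 3.7206 = 0.1863 ✓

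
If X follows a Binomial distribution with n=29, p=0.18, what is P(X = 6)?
0.168293

We have X ~ Binomial(n=29, p=0.18).

For a Binomial distribution, the PMF gives us the probability of each outcome.

Using the PMF formula:
P(X = 6) = 0.168293

Rounded to 4 decimal places: 0.1683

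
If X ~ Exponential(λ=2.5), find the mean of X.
0.4000

We have X ~ Exponential(λ=2.5).

For an Exponential distribution with λ=2.5:
E[X] = 0.4000

This is the expected (average) value of X.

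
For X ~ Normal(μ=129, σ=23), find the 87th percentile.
154.9070

We have X ~ Normal(μ=129, σ=23).

We want to find x such that P(X ≤ x) = 0.87.

This is the 87th percentile, which means 87% of values fall below this point.

Using the inverse CDF (quantile function):
x = F⁻¹(0.87) = 154.9070

Verification: P(X ≤ 154.9070) = 0.87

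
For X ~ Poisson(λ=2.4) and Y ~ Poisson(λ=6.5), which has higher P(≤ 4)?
X has higher probability (P(X ≤ 4) = 0.9041 > P(Y ≤ 4) = 0.2237)

Compute P(≤ 4) for each distribution:

X ~ Poisson(λ=2.4):
P(X ≤ 4) = 0.9041

Y ~ Poisson(λ=6.5):
P(Y ≤ 4) = 0.2237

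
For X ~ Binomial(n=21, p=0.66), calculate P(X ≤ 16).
0.891090

We have X ~ Binomial(n=21, p=0.66).

The CDF gives us P(X ≤ k).

Using the CDF:
P(X ≤ 16) = 0.891090

This means there's approximately a 89.1% chance that X is at most 16.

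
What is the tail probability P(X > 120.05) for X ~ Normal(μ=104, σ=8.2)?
0.025155

We have X ~ Normal(μ=104, σ=8.2).

P(X > 120.05) = 1 - P(X ≤ 120.05)
                = 1 - F(120.05)
                = 1 - 0.974845
                = 0.025155

So there's approximately a 2.5% chance that X exceeds 120.05.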